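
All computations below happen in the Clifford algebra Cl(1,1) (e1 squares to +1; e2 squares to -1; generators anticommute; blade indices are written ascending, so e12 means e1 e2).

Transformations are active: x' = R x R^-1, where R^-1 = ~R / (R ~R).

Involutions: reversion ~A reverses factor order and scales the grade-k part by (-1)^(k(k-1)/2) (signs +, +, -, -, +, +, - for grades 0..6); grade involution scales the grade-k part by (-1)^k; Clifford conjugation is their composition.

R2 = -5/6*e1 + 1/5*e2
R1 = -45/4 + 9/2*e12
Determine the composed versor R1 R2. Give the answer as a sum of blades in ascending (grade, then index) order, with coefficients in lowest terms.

Distribute over the terms of R1 (each basis-blade product reordered to ascending indices, repeated generators contracted through their squares):
(-45/4) R2 = 75/8*e1 - 9/4*e2
(9/2*e12) R2 = -9/10*e1 + 15/4*e2
Summing the partial products and collecting blades:
Answer: 339/40*e1 + 3/2*e2


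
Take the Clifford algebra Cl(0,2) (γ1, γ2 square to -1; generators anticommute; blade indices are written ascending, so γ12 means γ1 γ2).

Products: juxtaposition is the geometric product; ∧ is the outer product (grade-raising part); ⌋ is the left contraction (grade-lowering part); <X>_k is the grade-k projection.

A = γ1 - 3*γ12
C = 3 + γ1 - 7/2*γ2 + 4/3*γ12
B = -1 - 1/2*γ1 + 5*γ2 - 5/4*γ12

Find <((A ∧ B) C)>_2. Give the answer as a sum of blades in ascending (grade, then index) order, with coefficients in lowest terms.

step 1: -γ1 + 8*γ12
step 2: -29/3 + 25*γ1 + 28/3*γ2 + 55/2*γ12
step 3: 55/2*γ12
Answer: 55/2*γ12


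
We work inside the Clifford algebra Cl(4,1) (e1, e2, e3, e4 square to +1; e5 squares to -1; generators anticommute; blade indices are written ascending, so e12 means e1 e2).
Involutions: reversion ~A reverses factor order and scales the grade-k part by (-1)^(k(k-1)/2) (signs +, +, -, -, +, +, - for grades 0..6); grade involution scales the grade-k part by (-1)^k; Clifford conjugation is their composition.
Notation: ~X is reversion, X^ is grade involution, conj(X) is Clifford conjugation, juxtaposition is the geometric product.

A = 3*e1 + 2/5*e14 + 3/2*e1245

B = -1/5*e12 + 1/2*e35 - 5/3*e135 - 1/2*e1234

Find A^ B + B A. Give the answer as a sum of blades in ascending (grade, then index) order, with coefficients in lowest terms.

first term: 3/5*e2 + 1/5*e23 - 2/25*e24 + 17/4*e35 + 3/10*e45 - 3/2*e135 - e234 - 2/3*e345 - 3/4*e1234 - 1/5*e1345
second term: 3/5*e2 + 1/5*e23 + 2/25*e24 - 17/4*e35 + 3/10*e45 + 3/2*e135 - e234 + 2/3*e345 + 3/4*e1234 - 1/5*e1345
Answer: 6/5*e2 + 2/5*e23 + 3/5*e45 - 2*e234 - 2/5*e1345


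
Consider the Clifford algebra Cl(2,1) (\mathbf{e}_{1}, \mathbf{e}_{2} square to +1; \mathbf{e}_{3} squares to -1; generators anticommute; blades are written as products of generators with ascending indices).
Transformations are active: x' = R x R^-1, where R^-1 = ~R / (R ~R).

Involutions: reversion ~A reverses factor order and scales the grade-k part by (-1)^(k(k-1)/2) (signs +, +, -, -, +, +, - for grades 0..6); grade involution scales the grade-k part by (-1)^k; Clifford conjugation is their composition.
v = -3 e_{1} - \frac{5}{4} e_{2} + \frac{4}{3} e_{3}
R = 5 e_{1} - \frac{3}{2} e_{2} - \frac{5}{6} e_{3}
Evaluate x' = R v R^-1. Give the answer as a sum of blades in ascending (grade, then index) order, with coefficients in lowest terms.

~R = 5 e_{1} - \frac{3}{2} e_{2} - \frac{5}{6} e_{3}, and R ~R = \frac{239}{9}, so R^-1 = ~R / (\frac{239}{9}).
R v = -\frac{865}{72} - \frac{43}{4} e_{1} e_{2} + \frac{25}{6} e_{1} e_{3} - \frac{73}{24} e_{2} e_{3}
Answer: -\frac{1457}{956} e_{1} + \frac{4985}{1912} e_{2} - \frac{3323}{5736} e_{3}


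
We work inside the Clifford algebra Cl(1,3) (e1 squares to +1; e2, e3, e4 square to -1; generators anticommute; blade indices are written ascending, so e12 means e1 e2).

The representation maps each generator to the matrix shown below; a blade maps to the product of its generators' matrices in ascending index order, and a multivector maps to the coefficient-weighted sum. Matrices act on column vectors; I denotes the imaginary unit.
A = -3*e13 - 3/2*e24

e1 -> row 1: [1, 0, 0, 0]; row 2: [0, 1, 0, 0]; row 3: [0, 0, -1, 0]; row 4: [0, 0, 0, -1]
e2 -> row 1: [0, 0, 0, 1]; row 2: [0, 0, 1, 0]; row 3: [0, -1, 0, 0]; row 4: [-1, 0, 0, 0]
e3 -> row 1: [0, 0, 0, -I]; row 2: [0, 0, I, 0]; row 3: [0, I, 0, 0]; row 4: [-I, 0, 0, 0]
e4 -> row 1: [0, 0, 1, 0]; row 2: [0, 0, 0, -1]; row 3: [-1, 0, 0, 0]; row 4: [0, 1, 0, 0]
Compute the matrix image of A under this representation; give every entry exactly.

Bivector images (products of the table entries): rho(e13) = rho(e1)rho(e3) = row 1: [0, 0, 0, -I]; row 2: [0, 0, I, 0]; row 3: [0, -I, 0, 0]; row 4: [I, 0, 0, 0]; rho(e24) = rho(e2)rho(e4) = row 1: [0, 1, 0, 0]; row 2: [-1, 0, 0, 0]; row 3: [0, 0, 0, 1]; row 4: [0, 0, -1, 0].
M = (-3)*rho(e13) + (-3/2)*rho(e24), summed entrywise:
Answer: row 1: [0, -3/2, 0, 3*I]; row 2: [3/2, 0, -3*I, 0]; row 3: [0, 3*I, 0, -3/2]; row 4: [-3*I, 0, 3/2, 0]


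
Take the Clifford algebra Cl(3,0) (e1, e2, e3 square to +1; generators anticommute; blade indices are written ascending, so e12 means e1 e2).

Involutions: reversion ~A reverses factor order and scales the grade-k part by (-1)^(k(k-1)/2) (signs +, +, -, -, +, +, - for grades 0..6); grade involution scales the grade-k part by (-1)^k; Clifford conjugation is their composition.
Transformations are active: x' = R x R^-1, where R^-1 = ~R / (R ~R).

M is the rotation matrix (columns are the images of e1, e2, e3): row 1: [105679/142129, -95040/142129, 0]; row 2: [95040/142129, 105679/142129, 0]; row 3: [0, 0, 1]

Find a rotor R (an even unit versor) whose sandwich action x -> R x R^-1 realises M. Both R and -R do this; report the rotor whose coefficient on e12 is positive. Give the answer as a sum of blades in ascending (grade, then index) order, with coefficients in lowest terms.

Method: write R = a + b12*e12 + b13*e13 + b23*e23 with a^2 + b12^2 + b13^2 + b23^2 = 1 (so R^-1 = ~R). Expanding the columns R e_j ~R gives tr M = 4a^2 - 1 and, from the antisymmetric part, M21 - M12 = -4a*b12, M13 - M31 = 4a*b13, M32 - M23 = -4a*b23.
Here tr M = 353487/142129, so a^2 = (1 + tr M)/4 = 123904/142129 and a = ±352/377. Taking a = 352/377: M21 - M12 = 190080/142129, M13 - M31 = 0, M32 - M23 = 0, giving b12 = -135/377, b13 = 0, b23 = 0, i.e. R = 352/377 - 135/377*e12.
Its e12 coefficient is negative, so report the other preimage -R.
Answer: -352/377 + 135/377*e12. Note: both R and -R realise this M (trace 353487/142129); the covering map identifies them, and the e12-coefficient sign is the tie-breaker.


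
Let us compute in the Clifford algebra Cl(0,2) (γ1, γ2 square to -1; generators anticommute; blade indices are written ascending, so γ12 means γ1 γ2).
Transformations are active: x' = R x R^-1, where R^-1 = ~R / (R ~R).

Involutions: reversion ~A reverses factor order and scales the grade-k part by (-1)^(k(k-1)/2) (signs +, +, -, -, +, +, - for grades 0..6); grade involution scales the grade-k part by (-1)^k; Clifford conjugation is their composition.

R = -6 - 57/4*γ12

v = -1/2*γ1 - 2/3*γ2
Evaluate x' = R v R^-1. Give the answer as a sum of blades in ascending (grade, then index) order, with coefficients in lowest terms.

~R = -6 + 57/4*γ12, and R ~R = 3825/16, so R^-1 = ~R / (3825/16).
R v = -13/2*γ1 + 89/8*γ2
Answer: 2107/2550*γ1 + 46/425*γ2


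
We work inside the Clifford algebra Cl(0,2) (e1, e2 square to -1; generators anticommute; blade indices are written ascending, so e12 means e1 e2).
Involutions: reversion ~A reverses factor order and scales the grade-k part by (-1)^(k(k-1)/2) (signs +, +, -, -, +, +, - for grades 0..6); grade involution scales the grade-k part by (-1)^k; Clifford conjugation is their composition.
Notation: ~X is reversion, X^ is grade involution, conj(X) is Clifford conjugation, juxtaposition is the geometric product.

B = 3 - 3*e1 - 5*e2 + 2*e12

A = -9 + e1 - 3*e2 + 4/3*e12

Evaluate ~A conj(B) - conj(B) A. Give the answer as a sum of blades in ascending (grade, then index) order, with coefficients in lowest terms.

first term: -53/3 - 34/3*e1 - 56*e2 + 28*e12
second term: -37/3 - 70/3*e1 - 60*e2 + 8*e12
Answer: -16/3 + 12*e1 + 4*e2 + 20*e12


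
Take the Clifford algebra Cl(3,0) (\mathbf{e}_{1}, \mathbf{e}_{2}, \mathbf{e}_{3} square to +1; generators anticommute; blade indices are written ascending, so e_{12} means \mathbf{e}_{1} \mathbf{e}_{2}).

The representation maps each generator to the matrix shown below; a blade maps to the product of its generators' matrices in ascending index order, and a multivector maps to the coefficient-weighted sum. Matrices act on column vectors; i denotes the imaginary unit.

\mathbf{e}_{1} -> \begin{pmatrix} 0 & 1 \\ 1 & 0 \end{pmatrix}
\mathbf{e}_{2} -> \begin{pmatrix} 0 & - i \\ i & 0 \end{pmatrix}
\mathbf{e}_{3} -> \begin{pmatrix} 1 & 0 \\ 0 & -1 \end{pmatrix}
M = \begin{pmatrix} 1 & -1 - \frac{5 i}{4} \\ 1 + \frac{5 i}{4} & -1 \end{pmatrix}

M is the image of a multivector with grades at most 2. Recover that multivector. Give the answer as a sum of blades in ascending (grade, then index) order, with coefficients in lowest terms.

Method: 1, rho(e_{1}), rho(e_{2}), rho(e_{3}) form a trace-orthogonal basis of the 2x2 complex matrices (tr(X Y) = 2 if X = Y, else 0), so M = m0*1 + m1*rho(e_{1}) + m2*rho(e_{2}) + m3*rho(e_{3}) with m0 = tr(M)/2 = 0, m1 = tr(M rho(e_{1}))/2 = 0, m2 = tr(M rho(e_{2}))/2 = \frac{5}{4} - i, m3 = tr(M rho(e_{3}))/2 = 1.
Multiplying table entries, the bivector images are rho(e_{12}) = i*rho(e_{3}), rho(e_{13}) = -i*rho(e_{2}), rho(e_{23}) = i*rho(e_{1}); with real blade coefficients the real parts of m0..m3 are the coefficients of 1, e_{1}, e_{2}, e_{3} and the imaginary parts give the bivectors (e_{23}: Im m1, e_{13}: -Im m2, e_{12}: Im m3).
Answer: \frac{5}{4} e_{2} + e_{3} + e_{13}


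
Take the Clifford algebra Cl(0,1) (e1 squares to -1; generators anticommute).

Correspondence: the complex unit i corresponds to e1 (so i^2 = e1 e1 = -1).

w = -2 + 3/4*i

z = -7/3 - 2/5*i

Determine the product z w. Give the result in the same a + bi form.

In blades: z = -7/3 - 2/5*e1, w = -2 + 3/4*e1.
Distribute z over w term by term (generator squares from the signature, products reordered to ascending indices): (-7/3)*w = 14/3 - 7/4*e1; (-2/5*e1)*w = 3/10 + 4/5*e1.
Sum: 149/30 - 19/20*e1; translating back through the correspondence:
Answer: 149/30 - 19/20*i


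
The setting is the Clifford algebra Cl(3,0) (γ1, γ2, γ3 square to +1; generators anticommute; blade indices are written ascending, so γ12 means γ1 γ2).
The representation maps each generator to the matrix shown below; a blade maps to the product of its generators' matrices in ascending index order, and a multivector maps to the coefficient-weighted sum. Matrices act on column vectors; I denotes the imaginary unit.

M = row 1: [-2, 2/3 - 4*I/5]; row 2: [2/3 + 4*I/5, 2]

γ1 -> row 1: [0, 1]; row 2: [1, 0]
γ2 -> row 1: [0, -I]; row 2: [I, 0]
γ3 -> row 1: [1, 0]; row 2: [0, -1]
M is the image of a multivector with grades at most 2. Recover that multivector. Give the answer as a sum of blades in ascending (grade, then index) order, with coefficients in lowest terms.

Method: 1, rho(γ1), rho(γ2), rho(γ3) form a trace-orthogonal basis of the 2x2 complex matrices (tr(X Y) = 2 if X = Y, else 0), so M = m0*1 + m1*rho(γ1) + m2*rho(γ2) + m3*rho(γ3) with m0 = tr(M)/2 = 0, m1 = tr(M rho(γ1))/2 = 2/3, m2 = tr(M rho(γ2))/2 = 4/5, m3 = tr(M rho(γ3))/2 = -2.
Multiplying table entries, the bivector images are rho(γ12) = I*rho(γ3), rho(γ13) = -I*rho(γ2), rho(γ23) = I*rho(γ1); with real blade coefficients the real parts of m0..m3 are the coefficients of 1, γ1, γ2, γ3 and the imaginary parts give the bivectors (γ23: Im m1, γ13: -Im m2, γ12: Im m3).
Answer: 2/3*γ1 + 4/5*γ2 - 2*γ3


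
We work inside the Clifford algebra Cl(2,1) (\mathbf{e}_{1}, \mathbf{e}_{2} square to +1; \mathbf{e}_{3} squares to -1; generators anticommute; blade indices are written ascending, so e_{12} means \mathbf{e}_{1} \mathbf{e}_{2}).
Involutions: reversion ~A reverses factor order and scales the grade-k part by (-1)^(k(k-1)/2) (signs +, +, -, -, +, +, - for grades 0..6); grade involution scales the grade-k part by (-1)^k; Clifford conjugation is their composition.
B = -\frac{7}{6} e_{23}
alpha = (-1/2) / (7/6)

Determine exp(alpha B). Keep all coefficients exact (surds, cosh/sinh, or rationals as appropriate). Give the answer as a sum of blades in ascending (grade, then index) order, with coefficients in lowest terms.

B^2 = (-\frac{7}{6})^2*(e_{23})^2 = \frac{49}{36}*(+1) = \frac{49}{36} (a basis 2-blade squares to minus the product of its generators' squares).
B^2 = \frac{49}{36} — since the square is positive, the closed form is hyperbolic: l = \frac{7}{6}, alpha*l = - \frac{1}{2}, so exp(alpha B) = cosh(- \frac{1}{2}) + (sinh(- \frac{1}{2})/(\frac{7}{6}))*B = \cosh{\left(\frac{1}{2} \right)} + (- \frac{6 \sinh{\left(\frac{1}{2} \right)}}{7})*B.
Answer: \cosh{\left(\frac{1}{2} \right)} + \sinh{\left(\frac{1}{2} \right)} e_{23}


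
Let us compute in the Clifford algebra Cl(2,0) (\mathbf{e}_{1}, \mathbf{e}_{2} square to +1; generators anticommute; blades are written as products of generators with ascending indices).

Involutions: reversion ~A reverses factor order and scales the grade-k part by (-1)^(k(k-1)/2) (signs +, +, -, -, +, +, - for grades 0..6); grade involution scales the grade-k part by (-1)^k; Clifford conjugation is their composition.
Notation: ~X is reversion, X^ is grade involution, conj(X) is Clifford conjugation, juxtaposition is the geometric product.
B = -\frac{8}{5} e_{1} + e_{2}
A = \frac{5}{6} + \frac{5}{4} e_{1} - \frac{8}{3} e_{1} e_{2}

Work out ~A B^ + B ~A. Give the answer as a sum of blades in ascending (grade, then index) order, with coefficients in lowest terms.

first term: 2 - \frac{4}{3} e_{1} - \frac{51}{10} e_{2} - \frac{5}{4} e_{1} e_{2}
second term: -2 - 4 e_{1} - \frac{103}{30} e_{2} - \frac{5}{4} e_{1} e_{2}
Answer: -\frac{16}{3} e_{1} - \frac{128}{15} e_{2} - \frac{5}{2} e_{1} e_{2}


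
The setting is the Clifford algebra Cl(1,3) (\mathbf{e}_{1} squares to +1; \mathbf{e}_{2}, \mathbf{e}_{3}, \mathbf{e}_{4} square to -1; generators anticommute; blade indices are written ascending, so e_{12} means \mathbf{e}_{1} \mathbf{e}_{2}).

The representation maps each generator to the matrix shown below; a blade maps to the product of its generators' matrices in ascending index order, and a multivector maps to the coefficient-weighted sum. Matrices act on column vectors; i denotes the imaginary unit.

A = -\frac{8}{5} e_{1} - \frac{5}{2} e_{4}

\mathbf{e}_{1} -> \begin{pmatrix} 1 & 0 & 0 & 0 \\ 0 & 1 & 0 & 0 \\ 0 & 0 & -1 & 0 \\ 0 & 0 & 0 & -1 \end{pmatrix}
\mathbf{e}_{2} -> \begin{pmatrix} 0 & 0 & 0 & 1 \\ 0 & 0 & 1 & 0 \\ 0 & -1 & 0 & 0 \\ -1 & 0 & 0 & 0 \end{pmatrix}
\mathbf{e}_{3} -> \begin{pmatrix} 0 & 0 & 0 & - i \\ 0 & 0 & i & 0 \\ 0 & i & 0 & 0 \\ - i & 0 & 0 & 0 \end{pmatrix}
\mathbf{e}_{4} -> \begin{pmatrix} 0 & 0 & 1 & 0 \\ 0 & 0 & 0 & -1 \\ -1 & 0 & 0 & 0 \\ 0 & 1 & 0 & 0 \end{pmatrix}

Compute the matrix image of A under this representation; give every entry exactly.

M = (-\frac{8}{5})*rho(e_{1}) + (-\frac{5}{2})*rho(e_{4}), summed entrywise:
Answer: \begin{pmatrix} - \frac{8}{5} & 0 & - \frac{5}{2} & 0 \\ 0 & - \frac{8}{5} & 0 & \frac{5}{2} \\ \frac{5}{2} & 0 & \frac{8}{5} & 0 \\ 0 & - \frac{5}{2} & 0 & \frac{8}{5} \end{pmatrix}


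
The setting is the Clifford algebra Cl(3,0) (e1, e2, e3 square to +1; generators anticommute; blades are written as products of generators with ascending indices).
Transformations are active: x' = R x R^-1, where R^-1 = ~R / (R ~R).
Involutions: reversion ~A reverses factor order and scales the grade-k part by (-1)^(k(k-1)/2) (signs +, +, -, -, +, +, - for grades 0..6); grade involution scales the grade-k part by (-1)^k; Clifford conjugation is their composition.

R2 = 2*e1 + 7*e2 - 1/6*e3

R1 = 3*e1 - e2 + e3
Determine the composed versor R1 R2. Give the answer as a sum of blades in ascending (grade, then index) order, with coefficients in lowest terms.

Distribute over the terms of R1 (each basis-blade product reordered to ascending indices, repeated generators contracted through their squares):
(3*e1) R2 = 6 + 21*e1 e2 - 1/2*e1 e3
(-e2) R2 = -7 + 2*e1 e2 + 1/6*e2 e3
(e3) R2 = -1/6 - 2*e1 e3 - 7*e2 e3
Summing the partial products and collecting blades:
Answer: -7/6 + 23*e1 e2 - 5/2*e1 e3 - 41/6*e2 e3


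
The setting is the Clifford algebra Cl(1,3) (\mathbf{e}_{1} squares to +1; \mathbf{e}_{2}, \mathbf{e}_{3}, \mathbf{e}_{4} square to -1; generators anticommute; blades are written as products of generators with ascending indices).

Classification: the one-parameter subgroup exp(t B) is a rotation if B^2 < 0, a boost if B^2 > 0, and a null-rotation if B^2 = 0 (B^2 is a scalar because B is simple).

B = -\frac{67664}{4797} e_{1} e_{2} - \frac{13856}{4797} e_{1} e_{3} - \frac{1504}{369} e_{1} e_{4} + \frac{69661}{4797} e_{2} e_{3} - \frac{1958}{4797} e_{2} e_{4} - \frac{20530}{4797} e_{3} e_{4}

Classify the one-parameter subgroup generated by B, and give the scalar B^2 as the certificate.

B^2 term by term: the squares give (-\frac{67664}{4797})^2*(e_{1} e_{2})^2 + (-\frac{13856}{4797})^2*(e_{1} e_{3})^2 + (-\frac{1504}{369})^2*(e_{1} e_{4})^2 + (\frac{69661}{4797})^2*(e_{2} e_{3})^2 + (-\frac{1958}{4797})^2*(e_{2} e_{4})^2 + (-\frac{20530}{4797})^2*(e_{3} e_{4})^2 = \frac{4578416896}{23011209}*(+1) + \frac{191988736}{23011209}*(+1) + \frac{2262016}{136161}*(+1) + \frac{4852654921}{23011209}*(-1) + \frac{3833764}{23011209}*(-1) + \frac{421480900}{23011209}*(-1) = -\frac{49}{9} (each basis 2-blade squares to minus the product of its generators' squares); cross terms between blades sharing an index anticommute and cancel; the commuting (index-disjoint) pairs give grade-4 terms 2*c*c'*(blade product), which cancel blade by blade — e_{1} e_{2} e_{3} e_{4}: \frac{2778283840}{23011209} - \frac{54260096}{23011209} - \frac{209540288}{1770093} = 0 — confirming B is simple. So B^2 = -\frac{49}{9}.
Answer: rotation, certificate B^2 = -\frac{49}{9}. Why this suffices: the scalar -\frac{49}{9} survives any versor conjugation, so its sign alone determines the class however B is presented.


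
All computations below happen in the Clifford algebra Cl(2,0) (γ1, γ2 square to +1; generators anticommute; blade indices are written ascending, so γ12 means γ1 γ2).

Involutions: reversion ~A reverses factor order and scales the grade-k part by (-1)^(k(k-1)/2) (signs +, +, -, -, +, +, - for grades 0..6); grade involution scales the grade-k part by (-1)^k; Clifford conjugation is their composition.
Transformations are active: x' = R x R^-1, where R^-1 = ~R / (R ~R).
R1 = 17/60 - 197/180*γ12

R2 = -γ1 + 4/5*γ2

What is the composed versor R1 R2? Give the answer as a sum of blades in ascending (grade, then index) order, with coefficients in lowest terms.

Distribute over the terms of R1 (each basis-blade product reordered to ascending indices, repeated generators contracted through their squares):
(17/60) R2 = -17/60*γ1 + 17/75*γ2
(-197/180*γ12) R2 = -197/225*γ1 - 197/180*γ2
Summing the partial products and collecting blades:
Answer: -1043/900*γ1 - 781/900*γ2


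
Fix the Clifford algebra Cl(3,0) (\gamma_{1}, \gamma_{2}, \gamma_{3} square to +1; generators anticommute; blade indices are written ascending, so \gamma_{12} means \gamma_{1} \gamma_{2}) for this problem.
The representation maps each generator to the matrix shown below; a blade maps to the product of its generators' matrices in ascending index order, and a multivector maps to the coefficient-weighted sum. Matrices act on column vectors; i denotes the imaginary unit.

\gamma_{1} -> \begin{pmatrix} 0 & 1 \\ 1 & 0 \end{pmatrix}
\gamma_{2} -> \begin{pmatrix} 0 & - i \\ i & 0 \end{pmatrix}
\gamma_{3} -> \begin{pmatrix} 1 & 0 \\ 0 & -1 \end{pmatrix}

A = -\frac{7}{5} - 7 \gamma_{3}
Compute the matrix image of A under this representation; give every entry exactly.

M = (-\frac{7}{5})*1 + (-7)*rho(\gamma_{3}), summed entrywise (1 is the identity matrix):
Answer: \begin{pmatrix} - \frac{42}{5} & 0 \\ 0 & \frac{28}{5} \end{pmatrix}


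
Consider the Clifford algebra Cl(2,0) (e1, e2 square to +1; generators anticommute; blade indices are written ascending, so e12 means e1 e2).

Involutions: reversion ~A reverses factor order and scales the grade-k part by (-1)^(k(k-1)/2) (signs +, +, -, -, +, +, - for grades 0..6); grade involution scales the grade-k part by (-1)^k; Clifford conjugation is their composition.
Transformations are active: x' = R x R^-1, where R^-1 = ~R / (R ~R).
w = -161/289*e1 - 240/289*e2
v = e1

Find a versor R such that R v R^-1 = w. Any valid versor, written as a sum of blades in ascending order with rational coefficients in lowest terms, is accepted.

Take R = v + w = 128/289*e1 - 240/289*e2. Because q(v) = q(w) = 1, conjugation by R sends v exactly to w.
Answer: 128/289*e1 - 240/289*e2


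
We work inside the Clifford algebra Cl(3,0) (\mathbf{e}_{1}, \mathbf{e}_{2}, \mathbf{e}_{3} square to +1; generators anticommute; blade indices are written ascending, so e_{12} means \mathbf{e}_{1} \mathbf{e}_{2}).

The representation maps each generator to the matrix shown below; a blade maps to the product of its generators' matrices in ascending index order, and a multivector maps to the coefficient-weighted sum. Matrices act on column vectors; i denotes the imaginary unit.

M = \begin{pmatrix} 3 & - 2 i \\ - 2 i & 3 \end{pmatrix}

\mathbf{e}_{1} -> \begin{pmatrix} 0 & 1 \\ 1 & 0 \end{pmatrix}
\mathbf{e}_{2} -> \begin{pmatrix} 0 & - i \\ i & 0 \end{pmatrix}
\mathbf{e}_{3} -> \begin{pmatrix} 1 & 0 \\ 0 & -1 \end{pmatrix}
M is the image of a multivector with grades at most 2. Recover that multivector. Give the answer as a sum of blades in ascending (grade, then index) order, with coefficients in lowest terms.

Method: 1, rho(e_{1}), rho(e_{2}), rho(e_{3}) form a trace-orthogonal basis of the 2x2 complex matrices (tr(X Y) = 2 if X = Y, else 0), so M = m0*1 + m1*rho(e_{1}) + m2*rho(e_{2}) + m3*rho(e_{3}) with m0 = tr(M)/2 = 3, m1 = tr(M rho(e_{1}))/2 = - 2 i, m2 = tr(M rho(e_{2}))/2 = 0, m3 = tr(M rho(e_{3}))/2 = 0.
Multiplying table entries, the bivector images are rho(e_{12}) = i*rho(e_{3}), rho(e_{13}) = -i*rho(e_{2}), rho(e_{23}) = i*rho(e_{1}); with real blade coefficients the real parts of m0..m3 are the coefficients of 1, e_{1}, e_{2}, e_{3} and the imaginary parts give the bivectors (e_{23}: Im m1, e_{13}: -Im m2, e_{12}: Im m3).
Answer: 3 - 2 e_{23}


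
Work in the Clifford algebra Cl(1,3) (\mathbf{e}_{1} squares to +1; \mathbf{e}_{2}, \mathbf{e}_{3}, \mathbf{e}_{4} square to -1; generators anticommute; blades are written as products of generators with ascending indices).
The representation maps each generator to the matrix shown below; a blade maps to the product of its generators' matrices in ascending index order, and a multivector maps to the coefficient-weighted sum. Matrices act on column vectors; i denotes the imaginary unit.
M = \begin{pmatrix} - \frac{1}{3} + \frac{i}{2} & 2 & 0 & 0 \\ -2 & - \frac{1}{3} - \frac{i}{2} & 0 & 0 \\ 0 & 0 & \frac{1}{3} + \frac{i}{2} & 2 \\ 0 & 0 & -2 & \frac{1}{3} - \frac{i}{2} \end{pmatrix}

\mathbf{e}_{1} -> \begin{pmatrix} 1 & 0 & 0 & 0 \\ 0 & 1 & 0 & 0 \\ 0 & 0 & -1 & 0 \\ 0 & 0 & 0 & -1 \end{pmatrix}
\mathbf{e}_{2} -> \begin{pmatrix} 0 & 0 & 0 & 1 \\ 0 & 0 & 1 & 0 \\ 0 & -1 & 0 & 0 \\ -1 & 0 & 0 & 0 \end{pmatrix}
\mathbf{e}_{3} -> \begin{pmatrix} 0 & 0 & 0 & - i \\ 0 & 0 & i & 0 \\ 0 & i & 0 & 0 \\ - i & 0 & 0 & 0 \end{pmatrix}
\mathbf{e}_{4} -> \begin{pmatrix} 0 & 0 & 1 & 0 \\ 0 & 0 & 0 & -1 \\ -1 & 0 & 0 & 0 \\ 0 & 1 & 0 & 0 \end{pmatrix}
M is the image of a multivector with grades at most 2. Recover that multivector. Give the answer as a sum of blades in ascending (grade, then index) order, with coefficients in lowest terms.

Method: the blade images are trace-orthogonal — tr(rho(e_A) rho(e_B)^-1) = 4 if A = B and 0 otherwise — and rho(e_A)^-1 = (e_A)^2 * rho(e_A) with (e_A)^2 = +1 or -1, so the coefficient of e_A in the preimage is (e_A)^2 * tr(M rho(e_A))/4.
Nonzero projections over blades of grade <= 2: e_{1}: (e_{1})^2 = +1, tr(M rho(e_{1})) = - \frac{4}{3}, coefficient -\frac{1}{3}; e_{2} e_{3}: (e_{2} e_{3})^2 = -1, tr(M rho(e_{2} e_{3})) = 2, coefficient -\frac{1}{2}; e_{2} e_{4}: (e_{2} e_{4})^2 = -1, tr(M rho(e_{2} e_{4})) = -8, coefficient 2. Every other blade of grade <= 2 projects to 0.
Answer: -\frac{1}{3} e_{1} - \frac{1}{2} e_{2} e_{3} + 2 e_{2} e_{4}


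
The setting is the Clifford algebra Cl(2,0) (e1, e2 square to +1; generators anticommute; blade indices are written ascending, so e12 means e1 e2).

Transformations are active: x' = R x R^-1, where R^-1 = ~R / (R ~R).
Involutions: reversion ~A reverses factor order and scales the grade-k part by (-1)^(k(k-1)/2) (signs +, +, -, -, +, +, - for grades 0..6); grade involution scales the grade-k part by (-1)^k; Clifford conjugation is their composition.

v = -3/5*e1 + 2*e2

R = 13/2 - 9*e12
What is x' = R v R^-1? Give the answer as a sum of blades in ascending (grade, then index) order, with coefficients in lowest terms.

~R = 13/2 + 9*e12, and R ~R = 493/4, so R^-1 = ~R / (493/4).
R v = -219/10*e1 + 38/5*e2
Answer: -843/493*e1 - 2954/2465*e2


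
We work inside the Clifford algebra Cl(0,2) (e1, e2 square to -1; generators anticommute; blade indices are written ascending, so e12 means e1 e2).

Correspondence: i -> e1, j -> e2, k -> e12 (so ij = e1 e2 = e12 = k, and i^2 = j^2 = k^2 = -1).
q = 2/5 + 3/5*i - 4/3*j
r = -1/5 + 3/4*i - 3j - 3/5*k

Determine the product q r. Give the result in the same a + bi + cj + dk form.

In blades: q = 2/5 + 3/5*e1 - 4/3*e2, r = -1/5 + 3/4*e1 - 3*e2 - 3/5*e12.
Distribute q over r term by term (generator squares from the signature, products reordered to ascending indices): (2/5)*r = -2/25 + 3/10*e1 - 6/5*e2 - 6/25*e12; (3/5*e1)*r = -9/20 - 3/25*e1 + 9/25*e2 - 9/5*e12; (-4/3*e2)*r = -4 + 4/5*e1 + 4/15*e2 + e12.
Sum: -453/100 + 49/50*e1 - 43/75*e2 - 26/25*e12; translating back through the correspondence:
Answer: -453/100 + 49/50*i - 43/75*j - 26/25*k


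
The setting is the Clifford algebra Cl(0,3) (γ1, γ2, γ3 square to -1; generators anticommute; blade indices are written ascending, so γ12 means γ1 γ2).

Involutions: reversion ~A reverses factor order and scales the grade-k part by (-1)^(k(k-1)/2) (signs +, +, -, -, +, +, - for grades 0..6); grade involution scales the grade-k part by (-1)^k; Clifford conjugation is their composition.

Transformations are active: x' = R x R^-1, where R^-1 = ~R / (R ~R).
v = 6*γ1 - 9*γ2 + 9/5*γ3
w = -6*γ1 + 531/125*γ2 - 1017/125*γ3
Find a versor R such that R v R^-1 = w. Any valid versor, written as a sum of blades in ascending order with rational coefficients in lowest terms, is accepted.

A norm check does it: q(v) = q(w) = -3006/25, hence R = v + w = -594/125*γ2 - 792/125*γ3 realises the map — parallel part kept, (v - w)/2 negated, v carried to w.
Answer: -594/125*γ2 - 792/125*γ3


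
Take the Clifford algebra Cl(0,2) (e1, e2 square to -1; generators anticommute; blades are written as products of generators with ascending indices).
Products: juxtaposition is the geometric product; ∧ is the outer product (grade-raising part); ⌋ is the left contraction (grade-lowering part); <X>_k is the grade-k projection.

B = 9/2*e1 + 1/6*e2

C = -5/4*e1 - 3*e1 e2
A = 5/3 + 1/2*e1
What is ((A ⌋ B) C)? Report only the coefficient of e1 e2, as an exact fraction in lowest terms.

step 1: -9/4 + 15/2*e1 + 5/18*e2
step 2: 75/8 + 95/48*e1 + 45/2*e2 + 511/72*e1 e2
Answer: 511/72


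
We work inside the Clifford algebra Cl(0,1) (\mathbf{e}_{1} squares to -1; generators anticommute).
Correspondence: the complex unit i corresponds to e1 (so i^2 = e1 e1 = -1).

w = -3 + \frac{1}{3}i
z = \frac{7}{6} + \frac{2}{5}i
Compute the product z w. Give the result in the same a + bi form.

In blades: z = \frac{7}{6} + \frac{2}{5} e_{1}, w = -3 + \frac{1}{3} e_{1}.
Distribute z over w term by term (generator squares from the signature, products reordered to ascending indices): (\frac{7}{6})*w = -\frac{7}{2} + \frac{7}{18} e_{1}; (\frac{2}{5} e_{1})*w = -\frac{2}{15} - \frac{6}{5} e_{1}.
Sum: -\frac{109}{30} - \frac{73}{90} e_{1}; translating back through the correspondence:
Answer: -\frac{109}{30} - \frac{73}{90}i


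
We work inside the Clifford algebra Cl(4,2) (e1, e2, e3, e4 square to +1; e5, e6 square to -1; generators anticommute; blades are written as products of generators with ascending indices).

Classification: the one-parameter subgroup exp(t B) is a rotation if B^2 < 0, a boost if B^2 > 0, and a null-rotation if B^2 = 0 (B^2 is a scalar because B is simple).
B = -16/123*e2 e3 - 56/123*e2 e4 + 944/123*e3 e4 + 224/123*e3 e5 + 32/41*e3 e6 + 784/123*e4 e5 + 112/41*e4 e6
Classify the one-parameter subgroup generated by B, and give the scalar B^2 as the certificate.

B^2 term by term: the squares give (-16/123)^2*(e2 e3)^2 + (-56/123)^2*(e2 e4)^2 + (944/123)^2*(e3 e4)^2 + (224/123)^2*(e3 e5)^2 + (32/41)^2*(e3 e6)^2 + (784/123)^2*(e4 e5)^2 + (112/41)^2*(e4 e6)^2 = 256/15129*(-1) + 3136/15129*(-1) + 891136/15129*(-1) + 50176/15129*(+1) + 1024/1681*(+1) + 614656/15129*(+1) + 12544/1681*(+1) = -64/9 (each basis 2-blade squares to minus the product of its generators' squares); cross terms between blades sharing an index anticommute and cancel; the commuting (index-disjoint) pairs give grade-4 terms 2*c*c'*(blade product), which cancel blade by blade — e2 e3 e4 e5: -25088/15129 + 25088/15129 = 0; e2 e3 e4 e6: -3584/5043 + 3584/5043 = 0; e3 e4 e5 e6: -50176/5043 + 50176/5043 = 0 — confirming B is simple. So B^2 = -64/9.
Answer: rotation, certificate B^2 = -64/9. Why this suffices: the scalar -64/9 survives any versor conjugation, so its sign alone determines the class however B is presented.


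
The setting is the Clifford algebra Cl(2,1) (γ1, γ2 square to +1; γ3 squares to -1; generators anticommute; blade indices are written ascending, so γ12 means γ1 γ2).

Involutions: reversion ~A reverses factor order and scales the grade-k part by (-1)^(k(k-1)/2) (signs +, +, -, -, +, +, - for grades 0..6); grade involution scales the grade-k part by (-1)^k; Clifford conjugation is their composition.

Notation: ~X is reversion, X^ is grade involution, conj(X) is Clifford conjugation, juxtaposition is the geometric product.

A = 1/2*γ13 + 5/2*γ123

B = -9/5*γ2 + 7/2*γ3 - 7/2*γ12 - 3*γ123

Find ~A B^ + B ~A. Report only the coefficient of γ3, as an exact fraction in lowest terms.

first term: -15/2 - 7/4*γ1 + 3/2*γ2 - 35/4*γ3 - 35/4*γ12 + 9/2*γ13 + 7/4*γ23 + 9/10*γ123
second term: 15/2 - 7/4*γ1 - 3/2*γ2 - 35/4*γ3 + 35/4*γ12 - 9/2*γ13 - 7/4*γ23 - 9/10*γ123
Answer: -35/2


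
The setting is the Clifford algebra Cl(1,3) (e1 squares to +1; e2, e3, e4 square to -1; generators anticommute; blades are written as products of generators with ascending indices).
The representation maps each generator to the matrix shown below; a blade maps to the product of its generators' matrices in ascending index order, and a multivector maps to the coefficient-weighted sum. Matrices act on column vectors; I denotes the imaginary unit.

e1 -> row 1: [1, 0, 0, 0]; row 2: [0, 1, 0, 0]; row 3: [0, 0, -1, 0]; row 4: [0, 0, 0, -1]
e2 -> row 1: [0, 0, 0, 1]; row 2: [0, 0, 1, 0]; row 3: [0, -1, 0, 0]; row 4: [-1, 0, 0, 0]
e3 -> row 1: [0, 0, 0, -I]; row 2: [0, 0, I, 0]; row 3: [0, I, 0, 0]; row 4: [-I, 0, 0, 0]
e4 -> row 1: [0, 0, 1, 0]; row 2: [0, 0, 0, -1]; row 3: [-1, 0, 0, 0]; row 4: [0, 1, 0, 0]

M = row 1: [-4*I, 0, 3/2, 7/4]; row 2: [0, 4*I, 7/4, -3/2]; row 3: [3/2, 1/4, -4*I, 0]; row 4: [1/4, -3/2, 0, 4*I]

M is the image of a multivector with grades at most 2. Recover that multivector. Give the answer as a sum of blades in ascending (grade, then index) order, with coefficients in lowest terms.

Method: the blade images are trace-orthogonal — tr(rho(e_A) rho(e_B)^-1) = 4 if A = B and 0 otherwise — and rho(e_A)^-1 = (e_A)^2 * rho(e_A) with (e_A)^2 = +1 or -1, so the coefficient of e_A in the preimage is (e_A)^2 * tr(M rho(e_A))/4.
Nonzero projections over blades of grade <= 2: e2: (e2)^2 = -1, tr(M rho(e2)) = -3, coefficient 3/4; e1 e2: (e1 e2)^2 = +1, tr(M rho(e1 e2)) = 4, coefficient 1; e1 e4: (e1 e4)^2 = +1, tr(M rho(e1 e4)) = 6, coefficient 3/2; e2 e3: (e2 e3)^2 = -1, tr(M rho(e2 e3)) = -16, coefficient 4. Every other blade of grade <= 2 projects to 0.
Answer: 3/4*e2 + e1 e2 + 3/2*e1 e4 + 4*e2 e3


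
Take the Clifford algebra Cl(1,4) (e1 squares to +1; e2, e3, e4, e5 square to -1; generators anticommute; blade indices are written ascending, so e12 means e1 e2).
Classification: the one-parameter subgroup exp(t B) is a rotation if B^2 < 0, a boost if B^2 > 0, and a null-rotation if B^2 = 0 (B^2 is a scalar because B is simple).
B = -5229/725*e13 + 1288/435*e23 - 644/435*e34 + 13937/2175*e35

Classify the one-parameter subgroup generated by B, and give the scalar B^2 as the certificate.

B^2 term by term: the squares give (-5229/725)^2*(e13)^2 + (1288/435)^2*(e23)^2 + (-644/435)^2*(e34)^2 + (13937/2175)^2*(e35)^2 = 27342441/525625*(+1) + 1658944/189225*(-1) + 414736/189225*(-1) + 194239969/4730625*(-1) = 0 (each basis 2-blade squares to minus the product of its generators' squares); cross terms between blades sharing an index anticommute and cancel. So B^2 = 0.
Answer: null-rotation, certificate B^2 = 0. Note: conjugating B changes its blade decomposition but never the scalar B^2 = 0, whose sign settles the classification.


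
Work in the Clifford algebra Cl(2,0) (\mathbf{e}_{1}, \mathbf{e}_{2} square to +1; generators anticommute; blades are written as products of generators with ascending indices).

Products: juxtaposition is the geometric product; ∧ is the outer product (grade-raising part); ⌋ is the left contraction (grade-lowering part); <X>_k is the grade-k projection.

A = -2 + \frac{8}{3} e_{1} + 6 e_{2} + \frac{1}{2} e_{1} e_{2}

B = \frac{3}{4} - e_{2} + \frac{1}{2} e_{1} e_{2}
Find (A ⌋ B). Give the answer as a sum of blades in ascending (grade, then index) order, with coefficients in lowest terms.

step 1: -\frac{31}{4} - 3 e_{1} + \frac{10}{3} e_{2} - e_{1} e_{2}
Answer: -\frac{31}{4} - 3 e_{1} + \frac{10}{3} e_{2} - e_{1} e_{2}


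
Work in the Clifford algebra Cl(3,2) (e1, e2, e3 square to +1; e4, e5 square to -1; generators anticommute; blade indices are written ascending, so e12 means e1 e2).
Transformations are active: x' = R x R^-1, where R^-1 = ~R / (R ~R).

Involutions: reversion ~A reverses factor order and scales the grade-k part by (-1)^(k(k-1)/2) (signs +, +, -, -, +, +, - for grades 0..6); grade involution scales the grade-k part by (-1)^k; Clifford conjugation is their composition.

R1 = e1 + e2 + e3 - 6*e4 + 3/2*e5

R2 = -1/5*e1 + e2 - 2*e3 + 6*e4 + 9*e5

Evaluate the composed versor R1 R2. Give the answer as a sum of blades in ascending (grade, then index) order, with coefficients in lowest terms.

Distribute over the terms of R1 (each basis-blade product reordered to ascending indices, repeated generators contracted through their squares):
(e1) R2 = -1/5 + e12 - 2*e13 + 6*e14 + 9*e15
(e2) R2 = 1 + 1/5*e12 - 2*e23 + 6*e24 + 9*e25
(e3) R2 = -2 + 1/5*e13 - e23 + 6*e34 + 9*e35
(-6*e4) R2 = 36 - 6/5*e14 + 6*e24 - 12*e34 - 54*e45
(3/2*e5) R2 = -27/2 + 3/10*e15 - 3/2*e25 + 3*e35 - 9*e45
Summing the partial products and collecting blades:
Answer: 213/10 + 6/5*e12 - 9/5*e13 + 24/5*e14 + 93/10*e15 - 3*e23 + 12*e24 + 15/2*e25 - 6*e34 + 12*e35 - 63*e45


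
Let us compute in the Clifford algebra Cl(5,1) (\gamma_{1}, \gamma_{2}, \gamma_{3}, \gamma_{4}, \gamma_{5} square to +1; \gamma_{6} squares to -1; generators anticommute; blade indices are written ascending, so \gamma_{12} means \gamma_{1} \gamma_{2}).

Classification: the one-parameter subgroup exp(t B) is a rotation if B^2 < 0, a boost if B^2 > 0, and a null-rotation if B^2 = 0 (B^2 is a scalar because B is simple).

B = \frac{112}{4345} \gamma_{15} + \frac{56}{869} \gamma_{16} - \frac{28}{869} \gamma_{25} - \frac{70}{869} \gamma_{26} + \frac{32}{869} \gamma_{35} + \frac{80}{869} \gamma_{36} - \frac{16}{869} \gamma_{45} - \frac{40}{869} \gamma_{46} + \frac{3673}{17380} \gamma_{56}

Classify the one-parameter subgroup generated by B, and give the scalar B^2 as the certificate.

B^2 term by term: the squares give (\frac{112}{4345})^2*(\gamma_{15})^2 + (\frac{56}{869})^2*(\gamma_{16})^2 + (-\frac{28}{869})^2*(\gamma_{25})^2 + (-\frac{70}{869})^2*(\gamma_{26})^2 + (\frac{32}{869})^2*(\gamma_{35})^2 + (\frac{80}{869})^2*(\gamma_{36})^2 + (-\frac{16}{869})^2*(\gamma_{45})^2 + (-\frac{40}{869})^2*(\gamma_{46})^2 + (\frac{3673}{17380})^2*(\gamma_{56})^2 = \frac{12544}{18879025}*(-1) + \frac{3136}{755161}*(+1) + \frac{784}{755161}*(-1) + \frac{4900}{755161}*(+1) + \frac{1024}{755161}*(-1) + \frac{6400}{755161}*(+1) + \frac{256}{755161}*(-1) + \frac{1600}{755161}*(+1) + \frac{13490929}{302064400}*(+1) = \frac{1}{16} (each basis 2-blade squares to minus the product of its generators' squares); cross terms between blades sharing an index anticommute and cancel; the commuting (index-disjoint) pairs give grade-4 terms 2*c*c'*(blade product), which cancel blade by blade — \gamma_{1256}: \frac{3136}{755161} - \frac{3136}{755161} = 0; \gamma_{1356}: -\frac{3584}{755161} + \frac{3584}{755161} = 0; \gamma_{1456}: \frac{1792}{755161} - \frac{1792}{755161} = 0; \gamma_{2356}: \frac{4480}{755161} - \frac{4480}{755161} = 0; \gamma_{2456}: -\frac{2240}{755161} + \frac{2240}{755161} = 0; \gamma_{3456}: \frac{2560}{755161} - \frac{2560}{755161} = 0 — confirming B is simple. So B^2 = \frac{1}{16}.
Answer: boost, certificate B^2 = \frac{1}{16}. Key observation: B^2 = \frac{1}{16} is a conjugation invariant, so its sign decides the class regardless of the surface form of B.


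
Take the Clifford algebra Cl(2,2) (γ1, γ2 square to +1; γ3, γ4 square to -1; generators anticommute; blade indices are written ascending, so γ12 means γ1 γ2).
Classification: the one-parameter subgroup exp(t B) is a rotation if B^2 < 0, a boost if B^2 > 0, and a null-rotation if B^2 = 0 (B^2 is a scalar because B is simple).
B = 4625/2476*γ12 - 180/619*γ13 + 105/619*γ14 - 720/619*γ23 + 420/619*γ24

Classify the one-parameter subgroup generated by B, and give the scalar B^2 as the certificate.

B^2 term by term: the squares give (4625/2476)^2*(γ12)^2 + (-180/619)^2*(γ13)^2 + (105/619)^2*(γ14)^2 + (-720/619)^2*(γ23)^2 + (420/619)^2*(γ24)^2 = 21390625/6130576*(-1) + 32400/383161*(+1) + 11025/383161*(+1) + 518400/383161*(+1) + 176400/383161*(+1) = -25/16 (each basis 2-blade squares to minus the product of its generators' squares); cross terms between blades sharing an index anticommute and cancel; the commuting (index-disjoint) pairs give grade-4 terms 2*c*c'*(blade product), which cancel blade by blade — γ1234: 151200/383161 - 151200/383161 = 0 — confirming B is simple. So B^2 = -25/16.
Answer: rotation, certificate B^2 = -25/16. Note: conjugating B changes its blade decomposition but never the scalar B^2 = -25/16, whose sign settles the classification.


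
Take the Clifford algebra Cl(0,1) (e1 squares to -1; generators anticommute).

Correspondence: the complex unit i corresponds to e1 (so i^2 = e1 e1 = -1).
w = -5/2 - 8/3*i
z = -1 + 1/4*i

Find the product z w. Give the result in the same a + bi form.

In blades: z = -1 + 1/4*e1, w = -5/2 - 8/3*e1.
Distribute z over w term by term (generator squares from the signature, products reordered to ascending indices): (-1)*w = 5/2 + 8/3*e1; (1/4*e1)*w = 2/3 - 5/8*e1.
Sum: 19/6 + 49/24*e1; translating back through the correspondence:
Answer: 19/6 + 49/24*i


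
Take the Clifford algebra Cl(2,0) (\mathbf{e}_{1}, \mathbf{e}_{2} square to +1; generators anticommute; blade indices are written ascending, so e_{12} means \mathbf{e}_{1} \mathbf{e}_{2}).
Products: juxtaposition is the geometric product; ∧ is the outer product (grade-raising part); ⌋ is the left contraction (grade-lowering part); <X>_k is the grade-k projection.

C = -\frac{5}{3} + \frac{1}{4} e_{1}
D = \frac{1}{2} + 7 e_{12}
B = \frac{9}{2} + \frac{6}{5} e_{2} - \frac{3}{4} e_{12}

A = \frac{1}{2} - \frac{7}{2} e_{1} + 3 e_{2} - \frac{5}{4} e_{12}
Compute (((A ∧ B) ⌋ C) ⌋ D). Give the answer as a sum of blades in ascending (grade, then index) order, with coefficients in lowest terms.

step 1: \frac{9}{4} - \frac{63}{4} e_{1} + \frac{141}{10} e_{2} - \frac{51}{5} e_{12}
step 2: -\frac{123}{16} + \frac{9}{16} e_{1}
step 3: -\frac{123}{32} + \frac{63}{16} e_{2} - \frac{861}{16} e_{12}
Answer: -\frac{123}{32} + \frac{63}{16} e_{2} - \frac{861}{16} e_{12}
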